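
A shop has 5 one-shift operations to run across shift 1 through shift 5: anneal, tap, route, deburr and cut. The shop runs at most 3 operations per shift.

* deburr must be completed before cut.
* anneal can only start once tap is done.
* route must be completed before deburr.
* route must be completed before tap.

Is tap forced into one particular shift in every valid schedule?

No

tap can be shift 2 (e.g. tap in shift 2, route in shift 1, anneal in shift 3, deburr in shift 2, cut in shift 3) or shift 3 (e.g. deburr=shift 2; route=shift 1; tap=shift 3; cut=shift 3; anneal=shift 4).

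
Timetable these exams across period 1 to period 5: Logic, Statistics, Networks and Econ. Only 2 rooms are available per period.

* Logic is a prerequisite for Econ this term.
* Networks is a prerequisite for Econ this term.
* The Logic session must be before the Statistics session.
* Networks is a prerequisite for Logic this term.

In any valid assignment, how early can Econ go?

period 3

Precedence pushes Econ to at least period 3.
Econ at period 3 is achievable: Networks in period 1; Statistics in period 3; Econ in period 3; Logic in period 2.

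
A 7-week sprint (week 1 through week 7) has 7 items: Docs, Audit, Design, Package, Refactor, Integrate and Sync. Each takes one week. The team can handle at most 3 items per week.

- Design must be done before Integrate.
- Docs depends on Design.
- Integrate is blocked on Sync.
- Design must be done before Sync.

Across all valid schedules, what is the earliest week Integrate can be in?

week 3

Precedence pushes Integrate to at least week 3.
Integrate at week 3 is achievable: Refactor -> week 2, Audit -> week 1, Docs -> week 2, Sync -> week 2, Integrate -> week 3, Package -> week 1, Design -> week 1.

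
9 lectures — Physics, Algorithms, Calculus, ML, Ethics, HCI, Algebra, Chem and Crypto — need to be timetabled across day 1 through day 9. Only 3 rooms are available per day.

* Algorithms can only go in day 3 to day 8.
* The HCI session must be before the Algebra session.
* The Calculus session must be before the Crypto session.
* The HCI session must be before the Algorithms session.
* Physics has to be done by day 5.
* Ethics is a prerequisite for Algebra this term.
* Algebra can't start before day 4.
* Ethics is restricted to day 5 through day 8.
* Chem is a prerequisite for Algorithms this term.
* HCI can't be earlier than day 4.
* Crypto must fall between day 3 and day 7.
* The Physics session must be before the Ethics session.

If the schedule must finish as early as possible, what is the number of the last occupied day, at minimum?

6

The precedence chain requires at least 3 distinct days.
With at most 3 per day and 9 lectures, at least 3 days are needed.
Propagating the time windows through the other constraints, Algebra can't land before day 6, so the schedule must run through at least day 6.
6 works (last occupied day: day 6): for example Crypto -> day 3; Algebra -> day 6; Physics -> day 1; Calculus -> day 1; Algorithms -> day 5; Ethics -> day 5; ML -> day 2; Chem -> day 1; HCI -> day 4.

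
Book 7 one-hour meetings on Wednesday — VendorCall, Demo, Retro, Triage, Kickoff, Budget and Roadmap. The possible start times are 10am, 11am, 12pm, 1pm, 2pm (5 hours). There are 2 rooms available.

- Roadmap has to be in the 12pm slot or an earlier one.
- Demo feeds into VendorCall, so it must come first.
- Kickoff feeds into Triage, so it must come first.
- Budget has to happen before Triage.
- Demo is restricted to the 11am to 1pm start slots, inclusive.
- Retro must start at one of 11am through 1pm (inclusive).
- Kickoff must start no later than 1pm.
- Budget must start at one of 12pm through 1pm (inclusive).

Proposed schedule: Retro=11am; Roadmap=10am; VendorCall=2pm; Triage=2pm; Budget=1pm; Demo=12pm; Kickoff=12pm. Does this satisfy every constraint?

Budget has to happen before Triage — holds.
Kickoff must start no later than 1pm — holds.
Demo feeds into VendorCall, so it must come first — holds.
Budget must start at one of 12pm through 1pm (inclusive) — holds.
Demo is restricted to the 11am to 1pm start slots, inclusive — holds.
Kickoff feeds into Triage, so it must come first — holds.
Roadmap has to be in the 12pm slot or an earlier one — holds.
Retro must start at one of 11am through 1pm (inclusive) — holds.
There are 2 rooms available — holds.

Valid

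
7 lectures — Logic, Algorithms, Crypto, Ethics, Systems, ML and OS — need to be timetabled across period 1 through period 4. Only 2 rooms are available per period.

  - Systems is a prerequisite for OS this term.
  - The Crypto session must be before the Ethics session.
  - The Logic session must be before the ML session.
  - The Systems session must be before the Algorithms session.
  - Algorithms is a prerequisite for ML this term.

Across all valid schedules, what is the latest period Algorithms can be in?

Precedence pushes Algorithms to at least period 2; downstream work caps Algorithms at period 3.
Algorithms at period 3 is achievable: Logic=period 1; OS=period 2; Crypto=period 2; Algorithms=period 3; Systems=period 1; ML=period 4; Ethics=period 3.

period 3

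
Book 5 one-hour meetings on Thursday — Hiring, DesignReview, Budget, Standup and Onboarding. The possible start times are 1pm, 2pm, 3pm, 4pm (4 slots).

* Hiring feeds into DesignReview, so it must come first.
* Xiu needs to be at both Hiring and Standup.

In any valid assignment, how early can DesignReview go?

2pm

Precedence pushes DesignReview to at least 2pm.
DesignReview at 2pm is achievable: Standup=2pm, DesignReview=2pm, Hiring=1pm, Budget=1pm, Onboarding=1pm.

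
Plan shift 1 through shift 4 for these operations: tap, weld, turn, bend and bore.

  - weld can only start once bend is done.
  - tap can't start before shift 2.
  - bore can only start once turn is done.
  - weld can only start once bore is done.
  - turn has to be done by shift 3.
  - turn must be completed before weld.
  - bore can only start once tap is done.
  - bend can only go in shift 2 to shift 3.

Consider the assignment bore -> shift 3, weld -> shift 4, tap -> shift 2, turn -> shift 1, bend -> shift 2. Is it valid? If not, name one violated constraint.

weld can only start once bend is done — holds.
tap can't start before shift 2 — holds.
bore can only start once tap is done — holds.
turn must be completed before weld — holds.
bend can only go in shift 2 to shift 3 — holds.
bore can only start once turn is done — holds.
weld can only start once bore is done — holds.
turn has to be done by shift 3 — holds.

Yes, all constraints hold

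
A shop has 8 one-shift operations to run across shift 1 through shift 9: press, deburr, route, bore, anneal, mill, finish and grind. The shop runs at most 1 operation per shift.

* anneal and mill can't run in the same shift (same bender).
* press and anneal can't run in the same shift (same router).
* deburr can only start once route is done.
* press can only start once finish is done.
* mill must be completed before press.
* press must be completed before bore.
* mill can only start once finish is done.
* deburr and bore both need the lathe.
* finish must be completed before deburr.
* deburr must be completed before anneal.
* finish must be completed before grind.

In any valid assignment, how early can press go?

shift 3

Precedence pushes press to at least shift 3; downstream work caps press at shift 8.
press at shift 3 is achievable: finish in shift 1; anneal in shift 7; deburr in shift 5; route in shift 4; bore in shift 6; grind in shift 8; mill in shift 2; press in shift 3.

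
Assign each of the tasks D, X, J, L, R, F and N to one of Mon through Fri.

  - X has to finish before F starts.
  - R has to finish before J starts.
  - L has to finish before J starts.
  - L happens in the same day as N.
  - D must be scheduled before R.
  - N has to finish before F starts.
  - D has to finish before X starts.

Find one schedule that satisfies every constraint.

X=Tue; L=Mon; J=Wed; R=Tue; F=Wed; D=Mon; N=Mon

Checking: D(Mon) before R(Tue); L(Mon) before J(Wed); X(Tue) before F(Wed); D(Mon) before X(Tue); N(Mon) before F(Wed); R(Tue) before J(Wed); L = N = Mon.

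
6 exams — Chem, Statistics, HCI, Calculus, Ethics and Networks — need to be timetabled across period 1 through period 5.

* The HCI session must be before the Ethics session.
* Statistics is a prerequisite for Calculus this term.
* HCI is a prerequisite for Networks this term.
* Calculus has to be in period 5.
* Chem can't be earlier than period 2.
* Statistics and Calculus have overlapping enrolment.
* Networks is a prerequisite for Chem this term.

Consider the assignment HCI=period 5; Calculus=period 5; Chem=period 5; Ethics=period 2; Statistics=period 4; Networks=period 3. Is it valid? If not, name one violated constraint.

Invalid. The HCI session must be before the Ethics session.

Networks is a prerequisite for Chem this term — holds.
Statistics is a prerequisite for Calculus this term — holds.
Calculus has to be in period 5 — holds.
The HCI session must be before the Ethics session — violated.
HCI is a prerequisite for Networks this term — violated.
Chem can't be earlier than period 2 — holds.
Statistics and Calculus have overlapping enrolment — holds.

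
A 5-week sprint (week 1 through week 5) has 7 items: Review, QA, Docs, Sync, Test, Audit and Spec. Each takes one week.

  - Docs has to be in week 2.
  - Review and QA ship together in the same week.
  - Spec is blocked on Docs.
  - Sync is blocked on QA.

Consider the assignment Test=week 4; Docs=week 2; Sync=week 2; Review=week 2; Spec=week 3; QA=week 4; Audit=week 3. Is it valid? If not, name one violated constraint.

Docs has to be in week 2 — holds.
Sync is blocked on QA — violated.
Spec is blocked on Docs — holds.
Review and QA ship together in the same week — violated.

Invalid. Sync is blocked on QA.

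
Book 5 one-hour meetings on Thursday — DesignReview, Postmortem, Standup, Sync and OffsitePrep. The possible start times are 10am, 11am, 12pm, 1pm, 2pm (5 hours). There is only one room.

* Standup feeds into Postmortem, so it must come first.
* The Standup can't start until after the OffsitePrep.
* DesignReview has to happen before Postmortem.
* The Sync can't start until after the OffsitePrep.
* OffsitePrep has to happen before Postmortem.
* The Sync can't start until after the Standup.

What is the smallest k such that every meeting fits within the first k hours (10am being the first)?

5 hours

The precedence chain requires at least 3 distinct hours.
With at most 1 per hour and 5 meetings, at least 5 hours are needed.
5 works (last occupied hour: 2pm): for example DesignReview in 12pm, Postmortem in 1pm, Sync in 2pm, OffsitePrep in 10am, Standup in 11am.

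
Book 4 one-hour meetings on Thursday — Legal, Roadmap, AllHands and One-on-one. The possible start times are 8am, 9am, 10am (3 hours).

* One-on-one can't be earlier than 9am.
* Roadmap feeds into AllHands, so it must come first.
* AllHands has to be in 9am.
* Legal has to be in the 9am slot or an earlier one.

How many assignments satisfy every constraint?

Enumerating: AllHands in 9am; One-on-one in 9am; Legal in 8am; Roadmap in 8am | Legal=8am, One-on-one=10am, AllHands=9am, Roadmap=8am | Roadmap in 8am, Legal in 9am, One-on-one in 9am, AllHands in 9am | Roadmap -> 8am; AllHands -> 9am; Legal -> 9am; One-on-one -> 10am.

4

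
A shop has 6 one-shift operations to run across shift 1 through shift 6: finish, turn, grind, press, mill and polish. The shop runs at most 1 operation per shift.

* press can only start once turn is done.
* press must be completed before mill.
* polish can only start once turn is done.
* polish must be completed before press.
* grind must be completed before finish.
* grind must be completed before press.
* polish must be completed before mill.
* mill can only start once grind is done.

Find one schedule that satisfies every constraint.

mill in shift 5; grind in shift 1; press in shift 4; turn in shift 2; polish in shift 3; finish in shift 6

Checking: grind(shift 1) before finish(shift 6); grind(shift 1) before press(shift 4); grind(shift 1) before mill(shift 5); polish(shift 3) before mill(shift 5); polish(shift 3) before press(shift 4); turn(shift 2) before press(shift 4); turn(shift 2) before polish(shift 3); press(shift 4) before mill(shift 5); max 1 per shift (cap 1).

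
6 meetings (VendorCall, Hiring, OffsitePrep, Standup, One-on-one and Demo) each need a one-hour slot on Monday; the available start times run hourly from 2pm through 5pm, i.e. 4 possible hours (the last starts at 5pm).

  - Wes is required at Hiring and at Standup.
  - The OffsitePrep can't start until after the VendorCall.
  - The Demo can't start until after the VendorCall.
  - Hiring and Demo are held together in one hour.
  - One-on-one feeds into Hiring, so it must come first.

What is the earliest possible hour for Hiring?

3pm

Precedence pushes Hiring to at least 3pm.
Hiring at 3pm is achievable: VendorCall -> 2pm, Demo -> 3pm, One-on-one -> 2pm, Hiring -> 3pm, Standup -> 2pm, OffsitePrep -> 3pm.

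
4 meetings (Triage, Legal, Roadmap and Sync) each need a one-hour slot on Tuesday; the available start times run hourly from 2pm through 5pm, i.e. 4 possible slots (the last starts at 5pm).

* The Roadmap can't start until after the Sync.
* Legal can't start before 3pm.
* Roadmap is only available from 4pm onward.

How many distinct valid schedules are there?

Splitting on Triage: it can be 2pm (15), 3pm (15), 4pm (15), 5pm (15). Listing each branch's schedules as (Legal, Roadmap, Sync):
Triage=2pm: (3pm,4pm,2pm) (3pm,4pm,3pm) (3pm,5pm,2pm) (3pm,5pm,3pm) (3pm,5pm,4pm) (4pm,4pm,2pm) (4pm,4pm,3pm) (4pm,5pm,2pm) (4pm,5pm,3pm) (4pm,5pm,4pm) (5pm,4pm,2pm) (5pm,4pm,3pm) (5pm,5pm,2pm) (5pm,5pm,3pm) (5pm,5pm,4pm) — 15.
Triage=3pm: (3pm,4pm,2pm) (3pm,4pm,3pm) (3pm,5pm,2pm) (3pm,5pm,3pm) (3pm,5pm,4pm) (4pm,4pm,2pm) (4pm,4pm,3pm) (4pm,5pm,2pm) (4pm,5pm,3pm) (4pm,5pm,4pm) (5pm,4pm,2pm) (5pm,4pm,3pm) (5pm,5pm,2pm) (5pm,5pm,3pm) (5pm,5pm,4pm) — 15.
Triage=4pm: (3pm,4pm,2pm) (3pm,4pm,3pm) (3pm,5pm,2pm) (3pm,5pm,3pm) (3pm,5pm,4pm) (4pm,4pm,2pm) (4pm,4pm,3pm) (4pm,5pm,2pm) (4pm,5pm,3pm) (4pm,5pm,4pm) (5pm,4pm,2pm) (5pm,4pm,3pm) (5pm,5pm,2pm) (5pm,5pm,3pm) (5pm,5pm,4pm) — 15.
Triage=5pm: (3pm,4pm,2pm) (3pm,4pm,3pm) (3pm,5pm,2pm) (3pm,5pm,3pm) (3pm,5pm,4pm) (4pm,4pm,2pm) (4pm,4pm,3pm) (4pm,5pm,2pm) (4pm,5pm,3pm) (4pm,5pm,4pm) (5pm,4pm,2pm) (5pm,4pm,3pm) (5pm,5pm,2pm) (5pm,5pm,3pm) (5pm,5pm,4pm) — 15.
Summing: 15 + 15 + 15 + 15 = 60.

60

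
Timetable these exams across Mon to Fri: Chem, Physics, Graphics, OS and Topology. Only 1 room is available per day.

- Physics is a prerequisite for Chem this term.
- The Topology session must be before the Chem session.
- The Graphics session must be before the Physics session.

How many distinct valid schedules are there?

Splitting on Chem: it can be Thu (3), Fri (12). Listing each branch's schedules as (Physics, Graphics, OS, Topology):
Chem=Thu: (Tue,Mon,Fri,Wed) (Wed,Mon,Fri,Tue) (Wed,Tue,Fri,Mon) — 3.
Chem=Fri: (Tue,Mon,Wed,Thu) (Tue,Mon,Thu,Wed) (Wed,Mon,Tue,Thu) (Wed,Mon,Thu,Tue) (Wed,Tue,Mon,Thu) (Wed,Tue,Thu,Mon) (Thu,Mon,Tue,Wed) (Thu,Mon,Wed,Tue) (Thu,Tue,Mon,Wed) (Thu,Tue,Wed,Mon) (Thu,Wed,Mon,Tue) (Thu,Wed,Tue,Mon) — 12.
Summing: 3 + 12 = 15.

15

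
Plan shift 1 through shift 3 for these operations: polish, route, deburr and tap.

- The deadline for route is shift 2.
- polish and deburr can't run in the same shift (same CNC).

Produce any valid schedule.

deburr in shift 2; polish in shift 1; route in shift 1; tap in shift 1

Checking: polish(shift 1) != deburr(shift 2); route=shift 1 in [shift 1,shift 2].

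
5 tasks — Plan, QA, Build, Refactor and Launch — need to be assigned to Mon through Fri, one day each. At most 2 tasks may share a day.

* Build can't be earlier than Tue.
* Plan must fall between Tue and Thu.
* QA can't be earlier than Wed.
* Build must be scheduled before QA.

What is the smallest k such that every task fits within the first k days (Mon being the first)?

The precedence chain requires at least 2 distinct days.
With at most 2 per day and 5 tasks, at least 3 days are needed.
QA can't be placed before Wed — that is day 3 counting from Mon — so the schedule must run through at least 3 days.
3 works (last occupied day: Wed): for example Build in Tue, Launch in Mon, Refactor in Mon, QA in Wed, Plan in Tue.

3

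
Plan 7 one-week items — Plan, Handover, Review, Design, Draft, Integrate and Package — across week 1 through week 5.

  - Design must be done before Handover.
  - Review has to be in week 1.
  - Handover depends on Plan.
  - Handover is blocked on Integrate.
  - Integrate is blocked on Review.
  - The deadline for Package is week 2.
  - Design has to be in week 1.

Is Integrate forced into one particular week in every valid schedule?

Integrate can be week 2 (e.g. Package=week 1; Review=week 1; Draft=week 1; Handover=week 3; Integrate=week 2; Plan=week 1; Design=week 1) or week 3 (e.g. Review=week 1; Integrate=week 3; Package=week 1; Draft=week 1; Plan=week 1; Handover=week 4; Design=week 1).

No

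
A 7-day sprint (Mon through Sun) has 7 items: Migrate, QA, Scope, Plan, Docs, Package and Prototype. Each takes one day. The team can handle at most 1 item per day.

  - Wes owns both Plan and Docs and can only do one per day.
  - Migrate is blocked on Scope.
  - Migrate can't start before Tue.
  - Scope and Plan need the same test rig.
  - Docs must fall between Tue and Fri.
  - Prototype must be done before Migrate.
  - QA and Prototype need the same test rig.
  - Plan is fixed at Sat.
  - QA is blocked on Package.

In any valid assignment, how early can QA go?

Precedence pushes QA to at least Tue.
QA at Tue is achievable: Docs in Wed; Prototype in Fri; Migrate in Sun; Scope in Thu; Package in Mon; QA in Tue; Plan in Sat.

Tue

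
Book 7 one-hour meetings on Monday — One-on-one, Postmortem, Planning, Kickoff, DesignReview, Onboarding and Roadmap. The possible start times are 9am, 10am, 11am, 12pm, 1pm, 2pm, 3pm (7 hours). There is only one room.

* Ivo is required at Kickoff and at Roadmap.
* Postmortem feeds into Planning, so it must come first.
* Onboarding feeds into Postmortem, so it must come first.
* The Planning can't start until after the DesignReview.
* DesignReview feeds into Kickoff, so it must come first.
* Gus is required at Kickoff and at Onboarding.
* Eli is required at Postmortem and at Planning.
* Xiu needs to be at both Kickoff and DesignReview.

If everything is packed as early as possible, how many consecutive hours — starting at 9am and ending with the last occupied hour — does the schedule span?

The precedence chain requires at least 3 distinct hours.
With at most 1 per hour and 7 meetings, at least 7 hours are needed.
7 works (last occupied hour: 3pm): for example One-on-one=2pm, Onboarding=9am, Postmortem=10am, Kickoff=1pm, Planning=12pm, DesignReview=11am, Roadmap=3pm.

7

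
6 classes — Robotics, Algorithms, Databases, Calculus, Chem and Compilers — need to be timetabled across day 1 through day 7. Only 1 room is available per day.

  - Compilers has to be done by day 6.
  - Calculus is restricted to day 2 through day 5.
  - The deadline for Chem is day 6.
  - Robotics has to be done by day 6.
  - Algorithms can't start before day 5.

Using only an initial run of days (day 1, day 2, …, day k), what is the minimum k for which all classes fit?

With at most 1 per day and 6 classes, at least 6 days are needed.
Algorithms can't be placed before day 5, so the schedule must run through at least day 5.
6 works (last occupied day: day 6): for example Compilers -> day 6; Algorithms -> day 5; Databases -> day 3; Robotics -> day 1; Chem -> day 4; Calculus -> day 2.

6 days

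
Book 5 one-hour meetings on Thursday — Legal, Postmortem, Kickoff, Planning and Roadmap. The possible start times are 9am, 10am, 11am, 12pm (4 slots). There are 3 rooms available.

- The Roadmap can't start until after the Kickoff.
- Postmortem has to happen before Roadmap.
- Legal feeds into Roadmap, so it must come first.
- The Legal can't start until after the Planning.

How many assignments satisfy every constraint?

Splitting on Legal: it can be 10am (13), 11am (18). Listing each branch's schedules as (Postmortem, Kickoff, Planning, Roadmap):
Legal=10am: (9am,9am,9am,11am) (9am,9am,9am,12pm) (9am,10am,9am,11am) (9am,10am,9am,12pm) (9am,11am,9am,12pm) (10am,9am,9am,11am) (10am,9am,9am,12pm) (10am,10am,9am,11am) (10am,10am,9am,12pm) (10am,11am,9am,12pm) (11am,9am,9am,12pm) (11am,10am,9am,12pm) (11am,11am,9am,12pm) — 13.
Legal=11am: (9am,9am,9am,12pm) (9am,9am,10am,12pm) (9am,10am,9am,12pm) (9am,10am,10am,12pm) (9am,11am,9am,12pm) (9am,11am,10am,12pm) (10am,9am,9am,12pm) (10am,9am,10am,12pm) (10am,10am,9am,12pm) (10am,10am,10am,12pm) (10am,11am,9am,12pm) (10am,11am,10am,12pm) (11am,9am,9am,12pm) (11am,9am,10am,12pm) (11am,10am,9am,12pm) (11am,10am,10am,12pm) (11am,11am,9am,12pm) (11am,11am,10am,12pm) — 18.
Summing: 13 + 18 = 31.

31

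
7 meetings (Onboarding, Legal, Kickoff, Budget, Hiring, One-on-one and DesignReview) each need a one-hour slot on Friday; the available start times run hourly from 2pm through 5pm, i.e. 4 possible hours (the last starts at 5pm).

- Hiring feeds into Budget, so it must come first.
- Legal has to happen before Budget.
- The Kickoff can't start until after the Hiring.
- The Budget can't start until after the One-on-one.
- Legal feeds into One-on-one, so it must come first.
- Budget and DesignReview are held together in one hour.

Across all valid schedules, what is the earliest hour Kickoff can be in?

Precedence pushes Kickoff to at least 3pm.
Kickoff at 3pm is achievable: One-on-one=3pm, Hiring=2pm, Budget=4pm, Onboarding=2pm, DesignReview=4pm, Legal=2pm, Kickoff=3pm.

3pm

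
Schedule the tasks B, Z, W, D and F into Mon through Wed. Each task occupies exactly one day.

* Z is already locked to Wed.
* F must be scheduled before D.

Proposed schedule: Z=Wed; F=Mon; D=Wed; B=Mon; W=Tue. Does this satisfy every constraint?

Z is already locked to Wed — holds.
F must be scheduled before D — holds.

Valid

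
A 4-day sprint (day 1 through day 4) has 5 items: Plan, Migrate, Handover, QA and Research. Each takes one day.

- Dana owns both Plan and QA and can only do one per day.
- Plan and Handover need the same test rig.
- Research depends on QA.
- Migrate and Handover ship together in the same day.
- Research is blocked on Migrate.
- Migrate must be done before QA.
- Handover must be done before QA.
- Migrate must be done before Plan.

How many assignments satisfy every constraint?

7

Splitting on Plan: it can be day 2 (1), day 3 (2), day 4 (4). Listing each branch's schedules as (Migrate, Handover, QA, Research) by day number:
Plan=day 2: (1,1,3,4) — 1.
Plan=day 3: (1,1,2,3) (1,1,2,4) — 2.
Plan=day 4: (1,1,2,3) (1,1,2,4) (1,1,3,4) (2,2,3,4) — 4.
Summing: 1 + 2 + 4 = 7.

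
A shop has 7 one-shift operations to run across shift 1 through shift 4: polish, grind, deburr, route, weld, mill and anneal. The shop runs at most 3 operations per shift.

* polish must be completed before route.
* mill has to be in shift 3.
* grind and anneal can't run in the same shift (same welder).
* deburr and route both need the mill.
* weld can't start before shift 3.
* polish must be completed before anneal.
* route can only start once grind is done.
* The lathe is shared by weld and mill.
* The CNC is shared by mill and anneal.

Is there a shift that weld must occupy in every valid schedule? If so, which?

shift 4

weld's window is shift 3–shift 4.
mill is fixed at shift 3, and weld can't share a shift with mill.
So weld must be shift 4.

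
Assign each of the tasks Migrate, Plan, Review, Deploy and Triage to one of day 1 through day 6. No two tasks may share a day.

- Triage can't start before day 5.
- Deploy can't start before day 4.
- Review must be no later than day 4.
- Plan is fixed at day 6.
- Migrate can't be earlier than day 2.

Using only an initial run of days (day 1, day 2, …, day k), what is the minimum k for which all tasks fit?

6

With at most 1 per day and 5 tasks, at least 5 days are needed.
Plan can't be placed before day 6, so the schedule must run through at least day 6.
6 works (last occupied day: day 6): for example Deploy=day 4, Migrate=day 2, Plan=day 6, Review=day 1, Triage=day 5.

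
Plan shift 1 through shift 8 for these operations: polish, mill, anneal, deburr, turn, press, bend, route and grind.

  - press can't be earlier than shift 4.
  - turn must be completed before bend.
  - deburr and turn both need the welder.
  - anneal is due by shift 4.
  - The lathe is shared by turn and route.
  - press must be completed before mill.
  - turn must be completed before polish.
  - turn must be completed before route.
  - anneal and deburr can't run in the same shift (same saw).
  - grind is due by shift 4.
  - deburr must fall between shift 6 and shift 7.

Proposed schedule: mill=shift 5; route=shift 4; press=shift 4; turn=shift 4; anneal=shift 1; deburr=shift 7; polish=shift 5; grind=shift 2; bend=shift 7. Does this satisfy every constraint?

No — it violates: The lathe is shared by turn and route

press can't be earlier than shift 4 — holds.
press must be completed before mill — holds.
deburr must fall between shift 6 and shift 7 — holds.
turn must be completed before bend — holds.
anneal is due by shift 4 — holds.
deburr and turn both need the welder — holds.
The lathe is shared by turn and route — violated.
grind is due by shift 4 — holds.
anneal and deburr can't run in the same shift (same saw) — holds.
turn must be completed before route — violated.
turn must be completed before polish — holds.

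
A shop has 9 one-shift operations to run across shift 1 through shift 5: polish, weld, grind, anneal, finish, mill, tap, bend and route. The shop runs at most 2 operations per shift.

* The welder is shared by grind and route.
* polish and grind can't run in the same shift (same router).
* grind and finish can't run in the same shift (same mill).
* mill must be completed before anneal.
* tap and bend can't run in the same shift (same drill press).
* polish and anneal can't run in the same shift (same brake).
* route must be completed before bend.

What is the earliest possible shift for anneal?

shift 2

Precedence pushes anneal to at least shift 2.
anneal at shift 2 is achievable: finish=shift 5; tap=shift 4; mill=shift 1; weld=shift 3; polish=shift 3; grind=shift 4; bend=shift 2; route=shift 1; anneal=shift 2.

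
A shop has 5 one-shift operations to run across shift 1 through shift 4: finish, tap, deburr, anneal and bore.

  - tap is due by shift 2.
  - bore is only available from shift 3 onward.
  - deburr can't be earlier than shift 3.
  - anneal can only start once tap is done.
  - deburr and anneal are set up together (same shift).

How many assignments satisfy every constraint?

32

Splitting on finish: it can be shift 1 (8), shift 2 (8), shift 3 (8), shift 4 (8). Listing each branch's schedules as (tap, deburr, anneal, bore) by shift number:
finish=shift 1: (1,3,3,3) (1,3,3,4) (1,4,4,3) (1,4,4,4) (2,3,3,3) (2,3,3,4) (2,4,4,3) (2,4,4,4) — 8.
finish=shift 2: (1,3,3,3) (1,3,3,4) (1,4,4,3) (1,4,4,4) (2,3,3,3) (2,3,3,4) (2,4,4,3) (2,4,4,4) — 8.
finish=shift 3: (1,3,3,3) (1,3,3,4) (1,4,4,3) (1,4,4,4) (2,3,3,3) (2,3,3,4) (2,4,4,3) (2,4,4,4) — 8.
finish=shift 4: (1,3,3,3) (1,3,3,4) (1,4,4,3) (1,4,4,4) (2,3,3,3) (2,3,3,4) (2,4,4,3) (2,4,4,4) — 8.
Summing: 8 + 8 + 8 + 8 = 32.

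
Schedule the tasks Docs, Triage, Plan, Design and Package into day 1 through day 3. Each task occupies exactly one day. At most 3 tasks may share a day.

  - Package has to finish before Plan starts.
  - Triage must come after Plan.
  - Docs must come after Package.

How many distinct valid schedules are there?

6

Splitting on Docs: it can be day 2 (3), day 3 (3). Listing each branch's schedules as (Triage, Plan, Design, Package) by day number:
Docs=day 2: (3,2,1,1) (3,2,2,1) (3,2,3,1) — 3.
Docs=day 3: (3,2,1,1) (3,2,2,1) (3,2,3,1) — 3.
Summing: 3 + 3 = 6.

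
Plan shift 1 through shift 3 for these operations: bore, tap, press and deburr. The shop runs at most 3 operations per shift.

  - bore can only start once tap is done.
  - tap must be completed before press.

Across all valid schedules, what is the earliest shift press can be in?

shift 2

Precedence pushes press to at least shift 2.
press at shift 2 is achievable: press=shift 2; deburr=shift 1; bore=shift 2; tap=shift 1.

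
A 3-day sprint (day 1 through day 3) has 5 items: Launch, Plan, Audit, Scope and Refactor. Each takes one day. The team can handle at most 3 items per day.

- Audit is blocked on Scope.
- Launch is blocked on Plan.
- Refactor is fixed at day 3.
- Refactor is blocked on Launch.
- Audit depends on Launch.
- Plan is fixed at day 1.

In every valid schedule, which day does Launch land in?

Plan is fixed at day 1 and must come before Launch, so Launch is at least day 2.
Refactor is fixed at day 3 and must come after Launch, so Launch is at most day 2.
So Launch must be day 2.

day 2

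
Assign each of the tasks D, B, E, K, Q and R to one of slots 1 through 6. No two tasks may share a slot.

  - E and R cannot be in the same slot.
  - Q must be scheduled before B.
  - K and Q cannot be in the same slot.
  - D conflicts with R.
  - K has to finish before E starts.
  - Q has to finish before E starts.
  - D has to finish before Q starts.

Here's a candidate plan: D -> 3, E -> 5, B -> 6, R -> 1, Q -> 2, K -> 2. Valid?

D conflicts with R — holds.
D has to finish before Q starts — violated.
Q has to finish before E starts — holds.
K and Q cannot be in the same slot — violated.
E and R cannot be in the same slot — holds.
No two tasks may share a slot — violated.
Q must be scheduled before B — holds.
K has to finish before E starts — holds.

Invalid. K and Q cannot be in the same slot.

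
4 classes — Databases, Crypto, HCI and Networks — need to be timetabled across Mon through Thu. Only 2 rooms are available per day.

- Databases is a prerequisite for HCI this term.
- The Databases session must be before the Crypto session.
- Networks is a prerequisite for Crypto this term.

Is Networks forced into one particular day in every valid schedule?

No

Networks can be Mon (e.g. Networks in Mon, Databases in Mon, Crypto in Tue, HCI in Tue) or Tue (e.g. Networks -> Tue, Databases -> Mon, HCI -> Tue, Crypto -> Wed).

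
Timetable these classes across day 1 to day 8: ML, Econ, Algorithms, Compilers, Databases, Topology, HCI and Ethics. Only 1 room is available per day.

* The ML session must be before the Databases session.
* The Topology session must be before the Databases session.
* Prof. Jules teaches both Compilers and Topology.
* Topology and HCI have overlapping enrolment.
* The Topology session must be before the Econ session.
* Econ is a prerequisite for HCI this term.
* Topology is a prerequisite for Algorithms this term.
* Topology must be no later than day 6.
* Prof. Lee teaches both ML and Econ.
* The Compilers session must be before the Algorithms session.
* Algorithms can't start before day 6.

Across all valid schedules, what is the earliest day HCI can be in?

Precedence pushes HCI to at least day 3.
HCI at day 3 is achievable: ML -> day 4; Econ -> day 2; Topology -> day 1; Databases -> day 7; Compilers -> day 5; HCI -> day 3; Algorithms -> day 6; Ethics -> day 8.

day 3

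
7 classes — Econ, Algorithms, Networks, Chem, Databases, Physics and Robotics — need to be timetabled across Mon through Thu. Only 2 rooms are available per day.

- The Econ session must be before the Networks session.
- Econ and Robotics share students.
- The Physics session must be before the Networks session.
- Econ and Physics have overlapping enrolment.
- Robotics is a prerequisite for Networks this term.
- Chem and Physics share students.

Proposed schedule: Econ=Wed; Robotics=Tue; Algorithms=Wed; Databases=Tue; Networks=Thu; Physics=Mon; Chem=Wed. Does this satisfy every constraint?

Only 2 rooms are available per day — violated.
Chem and Physics share students — holds.
The Physics session must be before the Networks session — holds.
Econ and Robotics share students — holds.
The Econ session must be before the Networks session — holds.
Econ and Physics have overlapping enrolment — holds.
Robotics is a prerequisite for Networks this term — holds.

No — it violates: Only 2 rooms are available per day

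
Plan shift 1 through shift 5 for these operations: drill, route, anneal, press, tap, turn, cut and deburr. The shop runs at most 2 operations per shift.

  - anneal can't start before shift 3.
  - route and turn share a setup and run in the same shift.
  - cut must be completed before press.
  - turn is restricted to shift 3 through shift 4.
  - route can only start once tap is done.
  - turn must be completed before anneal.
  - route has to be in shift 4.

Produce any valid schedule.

route=shift 4; drill=shift 2; deburr=shift 3; anneal=shift 5; cut=shift 1; tap=shift 1; press=shift 2; turn=shift 4

Checking: cut(shift 1) before press(shift 2); tap(shift 1) before route(shift 4); turn(shift 4) before anneal(shift 5); route = turn = shift 4; route=shift 4 in [shift 4,shift 4]; anneal=shift 5 in [shift 3,shift 5]; turn=shift 4 in [shift 3,shift 4]; max 2 per shift (cap 2).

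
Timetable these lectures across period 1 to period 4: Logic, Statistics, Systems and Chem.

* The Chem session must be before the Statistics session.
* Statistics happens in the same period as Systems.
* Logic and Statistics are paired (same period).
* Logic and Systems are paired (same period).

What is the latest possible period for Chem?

period 3

Downstream work caps Chem at period 3.
Chem at period 3 is achievable: Statistics in period 4; Chem in period 3; Logic in period 4; Systems in period 4.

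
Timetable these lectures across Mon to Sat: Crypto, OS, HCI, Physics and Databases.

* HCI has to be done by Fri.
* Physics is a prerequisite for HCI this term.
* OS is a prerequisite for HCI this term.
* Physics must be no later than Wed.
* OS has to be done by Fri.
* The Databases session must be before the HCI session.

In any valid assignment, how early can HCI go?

Tue

Precedence pushes HCI to at least Tue; HCI's own window allows nothing later than Fri.
HCI at Tue is achievable: Databases=Mon; OS=Mon; HCI=Tue; Physics=Mon; Crypto=Mon.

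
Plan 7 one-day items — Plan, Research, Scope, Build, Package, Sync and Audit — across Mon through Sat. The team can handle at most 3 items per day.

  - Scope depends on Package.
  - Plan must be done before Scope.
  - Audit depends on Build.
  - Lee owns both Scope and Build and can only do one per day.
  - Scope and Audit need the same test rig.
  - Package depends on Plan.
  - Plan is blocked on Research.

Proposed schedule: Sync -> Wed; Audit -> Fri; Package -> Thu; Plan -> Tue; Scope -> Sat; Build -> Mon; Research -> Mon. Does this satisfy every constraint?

Valid

Scope depends on Package — holds.
Audit depends on Build — holds.
Plan is blocked on Research — holds.
Plan must be done before Scope — holds.
Package depends on Plan — holds.
The team can handle at most 3 items per day — holds.
Lee owns both Scope and Build and can only do one per day — holds.
Scope and Audit need the same test rig — holds.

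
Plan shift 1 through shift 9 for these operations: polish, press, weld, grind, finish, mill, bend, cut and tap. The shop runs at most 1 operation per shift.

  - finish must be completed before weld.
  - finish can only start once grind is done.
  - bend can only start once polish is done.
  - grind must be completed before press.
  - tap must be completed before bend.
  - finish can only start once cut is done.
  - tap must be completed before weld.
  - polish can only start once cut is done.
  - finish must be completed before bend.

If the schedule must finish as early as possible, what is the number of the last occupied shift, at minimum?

shift 9

The precedence chain requires at least 3 distinct shifts.
With at most 1 per shift and 9 operations, at least 9 shifts are needed.
9 works (last occupied shift: shift 9): for example weld -> shift 7; finish -> shift 3; mill -> shift 9; polish -> shift 4; cut -> shift 2; grind -> shift 1; bend -> shift 6; tap -> shift 5; press -> shift 8.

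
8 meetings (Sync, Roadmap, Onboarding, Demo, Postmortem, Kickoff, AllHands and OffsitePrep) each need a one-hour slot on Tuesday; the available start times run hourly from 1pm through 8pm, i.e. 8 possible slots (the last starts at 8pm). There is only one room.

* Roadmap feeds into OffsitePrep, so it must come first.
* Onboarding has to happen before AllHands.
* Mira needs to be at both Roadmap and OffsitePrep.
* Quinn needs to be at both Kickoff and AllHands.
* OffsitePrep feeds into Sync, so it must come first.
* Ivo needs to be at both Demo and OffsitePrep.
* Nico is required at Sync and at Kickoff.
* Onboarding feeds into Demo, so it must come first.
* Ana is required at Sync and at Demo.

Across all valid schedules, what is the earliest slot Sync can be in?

3pm

Precedence pushes Sync to at least 3pm.
Sync at 3pm is achievable: OffsitePrep in 2pm; Roadmap in 1pm; Sync in 3pm; AllHands in 6pm; Onboarding in 4pm; Postmortem in 7pm; Kickoff in 8pm; Demo in 5pm.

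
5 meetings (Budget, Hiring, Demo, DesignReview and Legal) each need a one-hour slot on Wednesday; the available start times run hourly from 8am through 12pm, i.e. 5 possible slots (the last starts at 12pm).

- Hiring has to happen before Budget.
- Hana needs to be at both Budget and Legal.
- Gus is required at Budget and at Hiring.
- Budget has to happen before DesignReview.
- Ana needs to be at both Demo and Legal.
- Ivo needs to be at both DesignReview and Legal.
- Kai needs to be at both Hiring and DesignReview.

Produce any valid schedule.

Demo in 8am, DesignReview in 10am, Legal in 11am, Budget in 9am, Hiring in 8am

Checking: Budget(9am) before DesignReview(10am); Hiring(8am) before Budget(9am); DesignReview(10am) != Legal(11am); Hiring(8am) != DesignReview(10am); Demo(8am) != Legal(11am); Budget(9am) != Hiring(8am); Budget(9am) != Legal(11am).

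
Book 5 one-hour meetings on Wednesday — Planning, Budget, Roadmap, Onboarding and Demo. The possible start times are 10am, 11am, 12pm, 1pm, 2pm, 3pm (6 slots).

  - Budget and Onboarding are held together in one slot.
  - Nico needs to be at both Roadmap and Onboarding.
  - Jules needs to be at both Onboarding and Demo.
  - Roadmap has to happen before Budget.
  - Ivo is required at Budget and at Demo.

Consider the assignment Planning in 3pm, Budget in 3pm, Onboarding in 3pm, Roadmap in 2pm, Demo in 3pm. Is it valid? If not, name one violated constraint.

Budget and Onboarding are held together in one slot — holds.
Jules needs to be at both Onboarding and Demo — violated.
Nico needs to be at both Roadmap and Onboarding — holds.
Ivo is required at Budget and at Demo — violated.
Roadmap has to happen before Budget — holds.

Invalid. Ivo is required at Budget and at Demo.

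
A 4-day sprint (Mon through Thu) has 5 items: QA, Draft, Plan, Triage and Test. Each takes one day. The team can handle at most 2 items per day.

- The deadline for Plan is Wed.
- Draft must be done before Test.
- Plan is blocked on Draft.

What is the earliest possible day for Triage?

Mon

Triage at Mon is achievable: QA in Wed; Triage in Mon; Draft in Mon; Test in Tue; Plan in Tue.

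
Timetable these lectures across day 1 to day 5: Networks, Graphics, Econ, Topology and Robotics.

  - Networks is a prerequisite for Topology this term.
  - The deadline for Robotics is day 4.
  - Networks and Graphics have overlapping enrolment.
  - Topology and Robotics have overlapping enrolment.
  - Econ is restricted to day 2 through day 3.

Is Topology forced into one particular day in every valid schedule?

Topology can be day 2 (e.g. Robotics -> day 1; Topology -> day 2; Networks -> day 1; Graphics -> day 2; Econ -> day 2) or day 3 (e.g. Graphics in day 2; Networks in day 1; Econ in day 2; Robotics in day 1; Topology in day 3).

No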